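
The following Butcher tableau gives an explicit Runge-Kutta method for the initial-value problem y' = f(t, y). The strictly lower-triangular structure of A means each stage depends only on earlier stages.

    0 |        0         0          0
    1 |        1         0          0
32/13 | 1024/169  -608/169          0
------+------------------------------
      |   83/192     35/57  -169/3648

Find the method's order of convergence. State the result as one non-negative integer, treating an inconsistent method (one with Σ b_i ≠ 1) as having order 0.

3

b = (83/192, 35/57, -169/3648)
c = (0, 1, 32/13)
Ac = (0, 0, -608/169)
Σ b_i: 83/192·1 + 35/57·1 + (-169/3648)·1 = 1 ✓
b·c: 35/57·1 + (-169/3648)·32/13 = 1/2 ✓
b·c²: 35/57·1 + (-169/3648)·1024/169 = 1/3 ✓
b·Ac: (-169/3648)·(-608/169) = 1/6 ✓; 3 stages ⇒ order 3.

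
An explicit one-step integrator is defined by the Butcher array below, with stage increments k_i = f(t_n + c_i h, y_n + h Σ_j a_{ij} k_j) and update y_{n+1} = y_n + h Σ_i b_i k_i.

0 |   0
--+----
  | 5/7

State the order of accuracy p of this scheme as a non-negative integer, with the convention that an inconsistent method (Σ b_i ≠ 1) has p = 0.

b = (5/7)
c = (0)
Σ b_i: 5/7·1 = 5/7 ≠ 1 ⇒ order 0.

0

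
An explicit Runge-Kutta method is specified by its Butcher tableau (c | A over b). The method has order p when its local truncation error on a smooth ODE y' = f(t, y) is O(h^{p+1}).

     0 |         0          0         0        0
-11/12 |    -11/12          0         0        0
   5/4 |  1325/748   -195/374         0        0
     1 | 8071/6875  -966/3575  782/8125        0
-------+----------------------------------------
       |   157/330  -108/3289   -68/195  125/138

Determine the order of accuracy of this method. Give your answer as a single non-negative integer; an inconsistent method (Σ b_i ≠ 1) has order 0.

4

b = (157/330, -108/3289, -68/195, 125/138)
c = (0, -11/12, 5/4, 1)
Ac = (0, 0, 65/136, 46/125)
Σ b_i: 157/330·1 + (-108/3289)·1 + (-68/195)·1 + 125/138·1 = 1 ✓
b·c: (-108/3289)·(-11/12) + (-68/195)·5/4 + 125/138·1 = 1/2 ✓
b·c²: (-108/3289)·121/144 + (-68/195)·25/16 + 125/138·1 = 1/3 ✓
b·Ac: (-68/195)·65/136 + 125/138·46/125 = 1/6 ✓
b·c³: (-108/3289)·(-1331/1728) + (-68/195)·125/64 + 125/138·1 = 1/4 ✓
b·(c∘Ac): (-68/195)·325/544 + 125/138·46/125 = 1/8 ✓
b·Ac²: (-68/195)·(-715/1632) + 125/138·(-23/300) = 1/12 ✓
b·A²c: 125/138·23/500 = 1/24 ✓; 4 stages ⇒ order 4.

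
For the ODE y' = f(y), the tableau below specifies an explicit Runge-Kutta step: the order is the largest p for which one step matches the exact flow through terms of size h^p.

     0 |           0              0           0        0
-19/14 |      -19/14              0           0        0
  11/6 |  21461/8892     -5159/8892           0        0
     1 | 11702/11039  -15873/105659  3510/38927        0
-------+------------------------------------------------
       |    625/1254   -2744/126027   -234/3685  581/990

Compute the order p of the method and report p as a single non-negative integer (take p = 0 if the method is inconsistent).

b = (625/1254, -2744/126027, -234/3685, 581/990)
c = (0, -19/14, 11/6, 1)
Ac = (0, 0, 737/936, 429/1162)
Σ b_i: 625/1254·1 + (-2744/126027)·1 + (-234/3685)·1 + 581/990·1 = 1 ✓
b·c: (-2744/126027)·(-19/14) + (-234/3685)·11/6 + 581/990·1 = 1/2 ✓
b·c²: (-2744/126027)·361/196 + (-234/3685)·121/36 + 581/990·1 = 1/3 ✓
b·Ac: (-234/3685)·737/936 + 581/990·429/1162 = 1/6 ✓
b·c³: (-2744/126027)·(-6859/2744) + (-234/3685)·1331/216 + 581/990·1 = 1/4 ✓
b·(c∘Ac): (-234/3685)·8107/5616 + 581/990·429/1162 = 1/8 ✓
b·Ac²: (-234/3685)·(-14003/13104) + 581/990·429/16268 = 1/12 ✓
b·A²c: 581/990·165/2324 = 1/24 ✓; 4 stages ⇒ order 4.

4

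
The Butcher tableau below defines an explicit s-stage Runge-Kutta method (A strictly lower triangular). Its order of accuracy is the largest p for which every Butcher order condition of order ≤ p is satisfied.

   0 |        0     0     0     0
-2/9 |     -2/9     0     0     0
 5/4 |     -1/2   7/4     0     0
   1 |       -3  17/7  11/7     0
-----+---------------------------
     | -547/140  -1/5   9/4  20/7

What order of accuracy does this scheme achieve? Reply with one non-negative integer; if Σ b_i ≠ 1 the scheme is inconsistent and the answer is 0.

1

b = (-547/140, -1/5, 9/4, 20/7)
c = (0, -2/9, 5/4, 1)
Ac = (0, 0, -7/18, 359/252)
Σ b_i: (-547/140)·1 + (-1/5)·1 + 9/4·1 + 20/7·1 = 1 ✓
b·c: (-1/5)·(-2/9) + 9/4·5/4 + 20/7·1 = 28799/5040 ≠ 1/2 ⇒ order 1.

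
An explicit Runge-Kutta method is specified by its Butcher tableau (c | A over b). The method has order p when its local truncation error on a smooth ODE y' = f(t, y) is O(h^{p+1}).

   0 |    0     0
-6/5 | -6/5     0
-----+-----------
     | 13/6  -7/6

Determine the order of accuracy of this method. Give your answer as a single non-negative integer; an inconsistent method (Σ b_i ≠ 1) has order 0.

1

b = (13/6, -7/6)
c = (0, -6/5)
Σ b_i: 13/6·1 + (-7/6)·1 = 1 ✓
b·c: (-7/6)·(-6/5) = 7/5 ≠ 1/2 ⇒ order 1.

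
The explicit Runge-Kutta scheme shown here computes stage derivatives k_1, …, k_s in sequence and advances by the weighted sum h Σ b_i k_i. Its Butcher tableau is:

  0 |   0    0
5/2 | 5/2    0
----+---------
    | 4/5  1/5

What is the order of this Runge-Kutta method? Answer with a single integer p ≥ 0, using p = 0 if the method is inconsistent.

2

b = (4/5, 1/5)
c = (0, 5/2)
Σ b_i: 4/5·1 + 1/5·1 = 1 ✓
b·c: 1/5·5/2 = 1/2 ✓; 2 stages ⇒ order 2.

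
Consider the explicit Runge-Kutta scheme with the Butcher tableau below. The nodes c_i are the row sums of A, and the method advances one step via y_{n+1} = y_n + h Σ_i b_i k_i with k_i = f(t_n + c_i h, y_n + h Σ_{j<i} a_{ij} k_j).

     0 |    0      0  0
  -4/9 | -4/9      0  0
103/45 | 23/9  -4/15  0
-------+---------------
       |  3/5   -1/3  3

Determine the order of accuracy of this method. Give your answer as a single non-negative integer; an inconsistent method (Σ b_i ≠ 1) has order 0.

b = (3/5, -1/3, 3)
c = (0, -4/9, 103/45)
Ac = (0, 0, 16/135)
Σ b_i: 3/5·1 + (-1/3)·1 + 3·1 = 49/15 ≠ 1 ⇒ order 0.

0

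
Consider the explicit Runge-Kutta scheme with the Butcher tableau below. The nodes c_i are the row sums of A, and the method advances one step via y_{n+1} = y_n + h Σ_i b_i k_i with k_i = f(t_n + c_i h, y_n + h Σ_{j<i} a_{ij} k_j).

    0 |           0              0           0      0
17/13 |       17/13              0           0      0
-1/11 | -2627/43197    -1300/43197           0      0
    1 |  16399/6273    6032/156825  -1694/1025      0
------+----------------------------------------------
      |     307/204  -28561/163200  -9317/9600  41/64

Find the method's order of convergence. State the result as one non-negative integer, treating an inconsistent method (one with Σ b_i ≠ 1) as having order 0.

4

b = (307/204, -28561/163200, -9317/9600, 41/64)
c = (0, 17/13, -1/11, 1)
Ac = (0, 0, -100/2541, 74/369)
Σ b_i: 307/204·1 + (-28561/163200)·1 + (-9317/9600)·1 + 41/64·1 = 1 ✓
b·c: (-28561/163200)·17/13 + (-9317/9600)·(-1/11) + 41/64·1 = 1/2 ✓
b·c²: (-28561/163200)·289/169 + (-9317/9600)·1/121 + 41/64·1 = 1/3 ✓
b·Ac: (-9317/9600)·(-100/2541) + 41/64·74/369 = 1/6 ✓
b·c³: (-28561/163200)·4913/2197 + (-9317/9600)·(-1/1331) + 41/64·1 = 1/4 ✓
b·(c∘Ac): (-9317/9600)·100/27951 + 41/64·74/369 = 1/8 ✓
b·Ac²: (-9317/9600)·(-1700/33033) + 41/64·250/4797 = 1/12 ✓
b·A²c: 41/64·8/123 = 1/24 ✓; 4 stages ⇒ order 4.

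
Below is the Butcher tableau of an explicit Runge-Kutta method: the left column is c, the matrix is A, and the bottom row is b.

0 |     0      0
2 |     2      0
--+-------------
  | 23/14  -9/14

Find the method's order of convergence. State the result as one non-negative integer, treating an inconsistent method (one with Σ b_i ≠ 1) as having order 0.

b = (23/14, -9/14)
c = (0, 2)
Σ b_i: 23/14·1 + (-9/14)·1 = 1 ✓
b·c: (-9/14)·2 = -9/7 ≠ 1/2 ⇒ order 1.

1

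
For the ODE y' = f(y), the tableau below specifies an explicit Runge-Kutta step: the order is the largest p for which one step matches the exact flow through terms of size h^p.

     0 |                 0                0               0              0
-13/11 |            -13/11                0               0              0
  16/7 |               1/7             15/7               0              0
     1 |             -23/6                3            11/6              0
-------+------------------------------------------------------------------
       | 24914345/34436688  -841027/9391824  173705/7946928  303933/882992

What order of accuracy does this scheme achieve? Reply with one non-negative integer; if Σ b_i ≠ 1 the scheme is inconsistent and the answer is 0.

3

b = (24914345/34436688, -841027/9391824, 173705/7946928, 303933/882992)
c = (0, -13/11, 16/7, 1)
Ac = (0, 0, -195/77, 149/231)
Σ b_i: 24914345/34436688·1 + (-841027/9391824)·1 + 173705/7946928·1 + 303933/882992·1 = 1 ✓
b·c: (-841027/9391824)·(-13/11) + 173705/7946928·16/7 + 303933/882992·1 = 1/2 ✓
b·c²: (-841027/9391824)·169/121 + 173705/7946928·256/49 + 303933/882992·1 = 1/3 ✓
b·Ac: 173705/7946928·(-195/77) + 303933/882992·149/231 = 1/6 ✓
b·c³: (-841027/9391824)·(-2197/1331) + 173705/7946928·4096/343 + 303933/882992·1 = 19199905/25496394 ≠ 1/4 ⇒ order 3.
b·(c∘Ac): 173705/7946928·(-3120/539) + 303933/882992·149/231 = 2782631/29138736 ≠ 1/8
b·Ac²: 173705/7946928·2535/847 + 303933/882992·244897/17787 = 5568163/1158927 ≠ 1/12
b·A²c: 303933/882992·(-65/14) = -2822235/1765984 ≠ 1/24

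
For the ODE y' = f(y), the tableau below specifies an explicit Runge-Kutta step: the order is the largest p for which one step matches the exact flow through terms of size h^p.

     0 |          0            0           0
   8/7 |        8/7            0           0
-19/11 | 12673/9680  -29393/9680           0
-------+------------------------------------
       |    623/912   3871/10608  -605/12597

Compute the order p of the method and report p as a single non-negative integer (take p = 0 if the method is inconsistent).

3

b = (623/912, 3871/10608, -605/12597)
c = (0, 8/7, -19/11)
Ac = (0, 0, -4199/1210)
Σ b_i: 623/912·1 + 3871/10608·1 + (-605/12597)·1 = 1 ✓
b·c: 3871/10608·8/7 + (-605/12597)·(-19/11) = 1/2 ✓
b·c²: 3871/10608·64/49 + (-605/12597)·361/121 = 1/3 ✓
b·Ac: (-605/12597)·(-4199/1210) = 1/6 ✓; 3 stages ⇒ order 3.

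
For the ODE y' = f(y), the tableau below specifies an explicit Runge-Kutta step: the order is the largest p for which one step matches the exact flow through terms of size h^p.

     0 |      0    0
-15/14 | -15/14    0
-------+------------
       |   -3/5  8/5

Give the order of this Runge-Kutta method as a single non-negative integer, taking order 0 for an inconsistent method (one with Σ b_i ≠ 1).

b = (-3/5, 8/5)
c = (0, -15/14)
Σ b_i: (-3/5)·1 + 8/5·1 = 1 ✓
b·c: 8/5·(-15/14) = -12/7 ≠ 1/2 ⇒ order 1.

1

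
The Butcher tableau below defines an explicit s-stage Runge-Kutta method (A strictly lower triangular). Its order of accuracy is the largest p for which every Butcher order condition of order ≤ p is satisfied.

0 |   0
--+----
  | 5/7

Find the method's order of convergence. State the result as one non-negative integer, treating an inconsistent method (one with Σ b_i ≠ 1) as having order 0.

b = (5/7)
c = (0)
Σ b_i: 5/7·1 = 5/7 ≠ 1 ⇒ order 0.

0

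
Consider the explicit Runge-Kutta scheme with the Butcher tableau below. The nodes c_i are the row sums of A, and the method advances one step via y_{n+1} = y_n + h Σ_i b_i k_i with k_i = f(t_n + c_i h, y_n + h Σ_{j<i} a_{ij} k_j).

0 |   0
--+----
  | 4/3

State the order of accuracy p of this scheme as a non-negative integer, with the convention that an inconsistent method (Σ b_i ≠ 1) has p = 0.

0

b = (4/3)
c = (0)
Σ b_i: 4/3·1 = 4/3 ≠ 1 ⇒ order 0.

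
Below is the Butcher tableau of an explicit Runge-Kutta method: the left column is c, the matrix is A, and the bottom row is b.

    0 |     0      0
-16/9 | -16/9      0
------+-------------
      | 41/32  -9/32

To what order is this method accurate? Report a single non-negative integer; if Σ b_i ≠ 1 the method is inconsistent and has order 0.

2

b = (41/32, -9/32)
c = (0, -16/9)
Σ b_i: 41/32·1 + (-9/32)·1 = 1 ✓
b·c: (-9/32)·(-16/9) = 1/2 ✓; 2 stages ⇒ order 2.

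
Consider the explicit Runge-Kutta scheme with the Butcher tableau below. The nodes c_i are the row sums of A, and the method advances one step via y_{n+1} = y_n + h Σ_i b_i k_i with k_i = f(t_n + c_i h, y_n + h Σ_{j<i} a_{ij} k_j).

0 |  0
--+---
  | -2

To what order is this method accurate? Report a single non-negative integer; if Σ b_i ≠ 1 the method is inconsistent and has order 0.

0

b = (-2)
c = (0)
Σ b_i: (-2)·1 = -2 ≠ 1 ⇒ order 0.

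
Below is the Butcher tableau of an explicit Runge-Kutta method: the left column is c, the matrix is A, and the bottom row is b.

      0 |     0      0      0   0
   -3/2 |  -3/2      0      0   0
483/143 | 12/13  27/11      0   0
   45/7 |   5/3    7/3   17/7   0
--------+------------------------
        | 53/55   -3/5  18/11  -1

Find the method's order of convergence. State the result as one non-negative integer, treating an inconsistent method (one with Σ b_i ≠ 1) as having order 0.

b = (53/55, -3/5, 18/11, -1)
c = (0, -3/2, 483/143, 45/7)
Ac = (0, 0, -81/22, 1345/286)
Σ b_i: 53/55·1 + (-3/5)·1 + 18/11·1 + (-1)·1 = 1 ✓
b·c: (-3/5)·(-3/2) + 18/11·483/143 + (-1)·45/7 = -171/110110 ≠ 1/2 ⇒ order 1.

1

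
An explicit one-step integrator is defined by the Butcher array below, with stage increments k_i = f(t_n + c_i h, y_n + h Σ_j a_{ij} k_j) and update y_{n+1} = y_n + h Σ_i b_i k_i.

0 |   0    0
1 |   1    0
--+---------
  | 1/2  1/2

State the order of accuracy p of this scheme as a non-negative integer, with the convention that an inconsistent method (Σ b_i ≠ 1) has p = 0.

2

b = (1/2, 1/2)
c = (0, 1)
Σ b_i: 1/2·1 + 1/2·1 = 1 ✓
b·c: 1/2·1 = 1/2 ✓; 2 stages ⇒ order 2.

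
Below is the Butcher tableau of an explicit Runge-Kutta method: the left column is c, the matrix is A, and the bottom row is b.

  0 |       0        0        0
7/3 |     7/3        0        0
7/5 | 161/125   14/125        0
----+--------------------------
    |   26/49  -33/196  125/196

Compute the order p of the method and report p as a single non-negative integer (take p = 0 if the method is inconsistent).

3

b = (26/49, -33/196, 125/196)
c = (0, 7/3, 7/5)
Ac = (0, 0, 98/375)
Σ b_i: 26/49·1 + (-33/196)·1 + 125/196·1 = 1 ✓
b·c: (-33/196)·7/3 + 125/196·7/5 = 1/2 ✓
b·c²: (-33/196)·49/9 + 125/196·49/25 = 1/3 ✓
b·Ac: 125/196·98/375 = 1/6 ✓; 3 stages ⇒ order 3.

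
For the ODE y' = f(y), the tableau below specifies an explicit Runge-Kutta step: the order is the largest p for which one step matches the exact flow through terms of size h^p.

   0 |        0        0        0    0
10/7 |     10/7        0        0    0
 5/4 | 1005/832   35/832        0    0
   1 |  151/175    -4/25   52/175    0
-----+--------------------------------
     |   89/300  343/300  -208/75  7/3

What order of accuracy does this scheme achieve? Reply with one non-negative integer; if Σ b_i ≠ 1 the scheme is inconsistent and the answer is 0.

4

b = (89/300, 343/300, -208/75, 7/3)
c = (0, 10/7, 5/4, 1)
Ac = (0, 0, 25/416, 1/7)
Σ b_i: 89/300·1 + 343/300·1 + (-208/75)·1 + 7/3·1 = 1 ✓
b·c: 343/300·10/7 + (-208/75)·5/4 + 7/3·1 = 1/2 ✓
b·c²: 343/300·100/49 + (-208/75)·25/16 + 7/3·1 = 1/3 ✓
b·Ac: (-208/75)·25/416 + 7/3·1/7 = 1/6 ✓
b·c³: 343/300·1000/343 + (-208/75)·125/64 + 7/3·1 = 1/4 ✓
b·(c∘Ac): (-208/75)·125/1664 + 7/3·1/7 = 1/8 ✓
b·Ac²: (-208/75)·125/1456 + 7/3·27/196 = 1/12 ✓
b·A²c: 7/3·1/56 = 1/24 ✓; 4 stages ⇒ order 4.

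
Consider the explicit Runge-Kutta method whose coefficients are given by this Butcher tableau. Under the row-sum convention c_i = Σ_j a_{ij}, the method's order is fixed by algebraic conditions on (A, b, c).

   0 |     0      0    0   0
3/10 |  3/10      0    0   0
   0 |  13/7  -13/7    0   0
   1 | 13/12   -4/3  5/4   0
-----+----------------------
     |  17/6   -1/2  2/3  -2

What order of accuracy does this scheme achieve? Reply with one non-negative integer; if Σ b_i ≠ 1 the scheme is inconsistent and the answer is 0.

b = (17/6, -1/2, 2/3, -2)
c = (0, 3/10, 0, 1)
Ac = (0, 0, -39/70, -2/5)
Σ b_i: 17/6·1 + (-1/2)·1 + 2/3·1 + (-2)·1 = 1 ✓
b·c: (-1/2)·3/10 + (-2)·1 = -43/20 ≠ 1/2 ⇒ order 1.

1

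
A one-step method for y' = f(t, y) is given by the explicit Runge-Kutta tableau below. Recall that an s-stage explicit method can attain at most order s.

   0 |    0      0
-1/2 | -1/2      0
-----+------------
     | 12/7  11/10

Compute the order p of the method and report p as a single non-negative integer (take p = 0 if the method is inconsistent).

0

b = (12/7, 11/10)
c = (0, -1/2)
Σ b_i: 12/7·1 + 11/10·1 = 197/70 ≠ 1 ⇒ order 0.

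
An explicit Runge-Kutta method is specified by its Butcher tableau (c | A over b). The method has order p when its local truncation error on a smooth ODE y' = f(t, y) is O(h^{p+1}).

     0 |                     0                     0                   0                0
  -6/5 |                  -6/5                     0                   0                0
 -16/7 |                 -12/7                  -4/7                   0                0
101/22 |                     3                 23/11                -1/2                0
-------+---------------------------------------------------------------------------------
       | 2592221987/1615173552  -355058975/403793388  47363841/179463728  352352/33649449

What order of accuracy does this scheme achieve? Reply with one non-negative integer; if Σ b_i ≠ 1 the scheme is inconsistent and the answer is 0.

b = (2592221987/1615173552, -355058975/403793388, 47363841/179463728, 352352/33649449)
c = (0, -6/5, -16/7, 101/22)
Ac = (0, 0, 24/35, -526/385)
Σ b_i: 2592221987/1615173552·1 + (-355058975/403793388)·1 + 47363841/179463728·1 + 352352/33649449·1 = 1 ✓
b·c: (-355058975/403793388)·(-6/5) + 47363841/179463728·(-16/7) + 352352/33649449·101/22 = 1/2 ✓
b·c²: (-355058975/403793388)·36/25 + 47363841/179463728·256/49 + 352352/33649449·10201/484 = 1/3 ✓
b·Ac: 47363841/179463728·24/35 + 352352/33649449·(-526/385) = 1/6 ✓
b·c³: (-355058975/403793388)·(-216/125) + 47363841/179463728·(-4096/343) + 352352/33649449·1030301/10648 = -1145579978/1850719695 ≠ 1/4 ⇒ order 3.
b·(c∘Ac): 47363841/179463728·(-384/245) + 352352/33649449·(-26563/4235) = -80646056/168247245 ≠ 1/8
b·Ac²: 47363841/179463728·(-144/175) + 352352/33649449·5372/13475 = -250848287/1177730715 ≠ 1/12
b·A²c: 352352/33649449·(-12/35) = -201344/56082415 ≠ 1/24

3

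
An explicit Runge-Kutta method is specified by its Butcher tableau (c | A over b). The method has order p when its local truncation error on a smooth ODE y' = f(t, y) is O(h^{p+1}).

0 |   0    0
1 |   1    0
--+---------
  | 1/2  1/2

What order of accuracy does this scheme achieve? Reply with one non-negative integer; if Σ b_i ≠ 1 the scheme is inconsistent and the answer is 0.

b = (1/2, 1/2)
c = (0, 1)
Σ b_i: 1/2·1 + 1/2·1 = 1 ✓
b·c: 1/2·1 = 1/2 ✓; 2 stages ⇒ order 2.

2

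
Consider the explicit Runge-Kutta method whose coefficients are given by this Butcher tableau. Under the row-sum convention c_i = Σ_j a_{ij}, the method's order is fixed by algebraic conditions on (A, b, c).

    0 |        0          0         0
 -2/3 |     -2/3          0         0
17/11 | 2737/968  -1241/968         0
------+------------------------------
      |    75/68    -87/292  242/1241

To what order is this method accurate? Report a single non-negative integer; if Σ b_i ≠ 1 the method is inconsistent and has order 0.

b = (75/68, -87/292, 242/1241)
c = (0, -2/3, 17/11)
Ac = (0, 0, 1241/1452)
Σ b_i: 75/68·1 + (-87/292)·1 + 242/1241·1 = 1 ✓
b·c: (-87/292)·(-2/3) + 242/1241·17/11 = 1/2 ✓
b·c²: (-87/292)·4/9 + 242/1241·289/121 = 1/3 ✓
b·Ac: 242/1241·1241/1452 = 1/6 ✓; 3 stages ⇒ order 3.

3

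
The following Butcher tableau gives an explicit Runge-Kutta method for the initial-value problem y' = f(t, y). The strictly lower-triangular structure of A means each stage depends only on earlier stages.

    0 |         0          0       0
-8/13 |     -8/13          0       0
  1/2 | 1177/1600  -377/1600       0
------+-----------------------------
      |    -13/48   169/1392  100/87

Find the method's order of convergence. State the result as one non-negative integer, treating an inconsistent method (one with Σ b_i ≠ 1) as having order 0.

b = (-13/48, 169/1392, 100/87)
c = (0, -8/13, 1/2)
Ac = (0, 0, 29/200)
Σ b_i: (-13/48)·1 + 169/1392·1 + 100/87·1 = 1 ✓
b·c: 169/1392·(-8/13) + 100/87·1/2 = 1/2 ✓
b·c²: 169/1392·64/169 + 100/87·1/4 = 1/3 ✓
b·Ac: 100/87·29/200 = 1/6 ✓; 3 stages ⇒ order 3.

3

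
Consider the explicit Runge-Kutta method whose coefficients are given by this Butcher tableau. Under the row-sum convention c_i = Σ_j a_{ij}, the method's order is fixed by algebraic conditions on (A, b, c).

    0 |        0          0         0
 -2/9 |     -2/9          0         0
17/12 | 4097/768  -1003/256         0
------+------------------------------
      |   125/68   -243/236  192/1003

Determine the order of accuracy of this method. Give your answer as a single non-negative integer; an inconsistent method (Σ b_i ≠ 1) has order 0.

3

b = (125/68, -243/236, 192/1003)
c = (0, -2/9, 17/12)
Ac = (0, 0, 1003/1152)
Σ b_i: 125/68·1 + (-243/236)·1 + 192/1003·1 = 1 ✓
b·c: (-243/236)·(-2/9) + 192/1003·17/12 = 1/2 ✓
b·c²: (-243/236)·4/81 + 192/1003·289/144 = 1/3 ✓
b·Ac: 192/1003·1003/1152 = 1/6 ✓; 3 stages ⇒ order 3.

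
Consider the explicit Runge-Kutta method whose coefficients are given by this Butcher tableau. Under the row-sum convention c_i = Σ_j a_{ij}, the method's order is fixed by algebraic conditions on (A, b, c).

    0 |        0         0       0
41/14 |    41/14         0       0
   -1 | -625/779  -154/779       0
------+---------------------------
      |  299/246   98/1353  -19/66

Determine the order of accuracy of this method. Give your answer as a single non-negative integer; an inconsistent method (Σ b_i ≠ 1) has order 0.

b = (299/246, 98/1353, -19/66)
c = (0, 41/14, -1)
Ac = (0, 0, -11/19)
Σ b_i: 299/246·1 + 98/1353·1 + (-19/66)·1 = 1 ✓
b·c: 98/1353·41/14 + (-19/66)·(-1) = 1/2 ✓
b·c²: 98/1353·1681/196 + (-19/66)·1 = 1/3 ✓
b·Ac: (-19/66)·(-11/19) = 1/6 ✓; 3 stages ⇒ order 3.

3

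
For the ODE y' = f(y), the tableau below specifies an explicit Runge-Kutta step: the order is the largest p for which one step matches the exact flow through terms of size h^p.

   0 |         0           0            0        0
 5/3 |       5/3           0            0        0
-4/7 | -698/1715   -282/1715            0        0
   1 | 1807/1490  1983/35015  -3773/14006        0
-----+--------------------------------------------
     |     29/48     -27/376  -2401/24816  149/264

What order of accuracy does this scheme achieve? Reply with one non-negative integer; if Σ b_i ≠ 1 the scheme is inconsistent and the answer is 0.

4

b = (29/48, -27/376, -2401/24816, 149/264)
c = (0, 5/3, -4/7, 1)
Ac = (0, 0, -94/343, 37/149)
Σ b_i: 29/48·1 + (-27/376)·1 + (-2401/24816)·1 + 149/264·1 = 1 ✓
b·c: (-27/376)·5/3 + (-2401/24816)·(-4/7) + 149/264·1 = 1/2 ✓
b·c²: (-27/376)·25/9 + (-2401/24816)·16/49 + 149/264·1 = 1/3 ✓
b·Ac: (-2401/24816)·(-94/343) + 149/264·37/149 = 1/6 ✓
b·c³: (-27/376)·125/27 + (-2401/24816)·(-64/343) + 149/264·1 = 1/4 ✓
b·(c∘Ac): (-2401/24816)·376/2401 + 149/264·37/149 = 1/8 ✓
b·Ac²: (-2401/24816)·(-470/1029) + 149/264·31/447 = 1/12 ✓
b·A²c: 149/264·11/149 = 1/24 ✓; 4 stages ⇒ order 4.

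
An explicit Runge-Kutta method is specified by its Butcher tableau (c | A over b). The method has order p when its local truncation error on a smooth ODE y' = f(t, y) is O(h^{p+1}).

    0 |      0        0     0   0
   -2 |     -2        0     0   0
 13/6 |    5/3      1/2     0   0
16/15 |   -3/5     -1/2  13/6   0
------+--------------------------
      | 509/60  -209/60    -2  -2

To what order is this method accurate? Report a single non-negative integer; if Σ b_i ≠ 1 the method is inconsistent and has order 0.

2

b = (509/60, -209/60, -2, -2)
c = (0, -2, 13/6, 16/15)
Ac = (0, 0, -1, 205/36)
Σ b_i: 509/60·1 + (-209/60)·1 + (-2)·1 + (-2)·1 = 1 ✓
b·c: (-209/60)·(-2) + (-2)·13/6 + (-2)·16/15 = 1/2 ✓
b·c²: (-209/60)·4 + (-2)·169/36 + (-2)·256/225 = -11519/450 ≠ 1/3 ⇒ order 2.
b·Ac: (-2)·(-1) + (-2)·205/36 = -169/18 ≠ 1/6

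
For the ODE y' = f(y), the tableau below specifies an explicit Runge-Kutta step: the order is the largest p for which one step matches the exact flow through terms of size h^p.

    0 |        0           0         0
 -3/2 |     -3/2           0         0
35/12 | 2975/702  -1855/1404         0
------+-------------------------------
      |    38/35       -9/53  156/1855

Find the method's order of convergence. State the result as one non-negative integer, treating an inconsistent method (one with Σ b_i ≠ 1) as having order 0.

3

b = (38/35, -9/53, 156/1855)
c = (0, -3/2, 35/12)
Ac = (0, 0, 1855/936)
Σ b_i: 38/35·1 + (-9/53)·1 + 156/1855·1 = 1 ✓
b·c: (-9/53)·(-3/2) + 156/1855·35/12 = 1/2 ✓
b·c²: (-9/53)·9/4 + 156/1855·1225/144 = 1/3 ✓
b·Ac: 156/1855·1855/936 = 1/6 ✓; 3 stages ⇒ order 3.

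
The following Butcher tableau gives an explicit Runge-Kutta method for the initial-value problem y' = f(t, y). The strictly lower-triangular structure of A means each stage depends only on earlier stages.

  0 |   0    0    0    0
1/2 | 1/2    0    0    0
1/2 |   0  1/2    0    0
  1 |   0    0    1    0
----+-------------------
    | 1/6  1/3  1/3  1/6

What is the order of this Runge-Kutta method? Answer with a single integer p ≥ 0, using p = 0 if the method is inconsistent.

b = (1/6, 1/3, 1/3, 1/6)
c = (0, 1/2, 1/2, 1)
Ac = (0, 0, 1/4, 1/2)
Σ b_i: 1/6·1 + 1/3·1 + 1/3·1 + 1/6·1 = 1 ✓
b·c: 1/3·1/2 + 1/3·1/2 + 1/6·1 = 1/2 ✓
b·c²: 1/3·1/4 + 1/3·1/4 + 1/6·1 = 1/3 ✓
b·Ac: 1/3·1/4 + 1/6·1/2 = 1/6 ✓
b·c³: 1/3·1/8 + 1/3·1/8 + 1/6·1 = 1/4 ✓
b·(c∘Ac): 1/3·1/8 + 1/6·1/2 = 1/8 ✓
b·Ac²: 1/3·1/8 + 1/6·1/4 = 1/12 ✓
b·A²c: 1/6·1/4 = 1/24 ✓; 4 stages ⇒ order 4.

4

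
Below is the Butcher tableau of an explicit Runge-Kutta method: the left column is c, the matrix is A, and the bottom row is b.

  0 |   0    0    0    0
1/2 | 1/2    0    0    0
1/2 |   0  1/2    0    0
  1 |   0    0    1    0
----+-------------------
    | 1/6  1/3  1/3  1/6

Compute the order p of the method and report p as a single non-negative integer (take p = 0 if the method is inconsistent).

b = (1/6, 1/3, 1/3, 1/6)
c = (0, 1/2, 1/2, 1)
Ac = (0, 0, 1/4, 1/2)
Σ b_i: 1/6·1 + 1/3·1 + 1/3·1 + 1/6·1 = 1 ✓
b·c: 1/3·1/2 + 1/3·1/2 + 1/6·1 = 1/2 ✓
b·c²: 1/3·1/4 + 1/3·1/4 + 1/6·1 = 1/3 ✓
b·Ac: 1/3·1/4 + 1/6·1/2 = 1/6 ✓
b·c³: 1/3·1/8 + 1/3·1/8 + 1/6·1 = 1/4 ✓
b·(c∘Ac): 1/3·1/8 + 1/6·1/2 = 1/8 ✓
b·Ac²: 1/3·1/8 + 1/6·1/4 = 1/12 ✓
b·A²c: 1/6·1/4 = 1/24 ✓; 4 stages ⇒ order 4.

4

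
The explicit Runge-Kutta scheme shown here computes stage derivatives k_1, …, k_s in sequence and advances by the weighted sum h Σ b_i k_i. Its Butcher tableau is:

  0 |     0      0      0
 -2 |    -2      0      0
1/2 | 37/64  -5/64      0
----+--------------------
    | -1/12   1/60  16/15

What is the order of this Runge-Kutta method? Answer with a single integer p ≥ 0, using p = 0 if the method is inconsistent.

3

b = (-1/12, 1/60, 16/15)
c = (0, -2, 1/2)
Ac = (0, 0, 5/32)
Σ b_i: (-1/12)·1 + 1/60·1 + 16/15·1 = 1 ✓
b·c: 1/60·(-2) + 16/15·1/2 = 1/2 ✓
b·c²: 1/60·4 + 16/15·1/4 = 1/3 ✓
b·Ac: 16/15·5/32 = 1/6 ✓; 3 stages ⇒ order 3.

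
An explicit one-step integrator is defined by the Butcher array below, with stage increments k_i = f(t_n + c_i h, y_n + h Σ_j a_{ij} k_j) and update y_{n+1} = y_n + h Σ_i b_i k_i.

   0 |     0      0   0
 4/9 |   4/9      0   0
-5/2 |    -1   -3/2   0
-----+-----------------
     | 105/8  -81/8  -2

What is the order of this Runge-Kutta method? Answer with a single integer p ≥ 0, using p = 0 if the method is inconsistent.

b = (105/8, -81/8, -2)
c = (0, 4/9, -5/2)
Ac = (0, 0, -2/3)
Σ b_i: 105/8·1 + (-81/8)·1 + (-2)·1 = 1 ✓
b·c: (-81/8)·4/9 + (-2)·(-5/2) = 1/2 ✓
b·c²: (-81/8)·16/81 + (-2)·25/4 = -29/2 ≠ 1/3 ⇒ order 2.
b·Ac: (-2)·(-2/3) = 4/3 ≠ 1/6

2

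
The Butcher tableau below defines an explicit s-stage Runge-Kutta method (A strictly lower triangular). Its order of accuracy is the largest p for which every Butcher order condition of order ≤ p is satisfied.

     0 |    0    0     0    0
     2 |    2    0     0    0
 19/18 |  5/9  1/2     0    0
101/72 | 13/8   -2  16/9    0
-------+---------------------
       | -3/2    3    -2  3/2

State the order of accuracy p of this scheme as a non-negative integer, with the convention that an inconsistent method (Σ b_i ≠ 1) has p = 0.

1

b = (-3/2, 3, -2, 3/2)
c = (0, 2, 19/18, 101/72)
Ac = (0, 0, 1, -172/81)
Σ b_i: (-3/2)·1 + 3·1 + (-2)·1 + 3/2·1 = 1 ✓
b·c: 3·2 + (-2)·19/18 + 3/2·101/72 = 863/144 ≠ 1/2 ⇒ order 1.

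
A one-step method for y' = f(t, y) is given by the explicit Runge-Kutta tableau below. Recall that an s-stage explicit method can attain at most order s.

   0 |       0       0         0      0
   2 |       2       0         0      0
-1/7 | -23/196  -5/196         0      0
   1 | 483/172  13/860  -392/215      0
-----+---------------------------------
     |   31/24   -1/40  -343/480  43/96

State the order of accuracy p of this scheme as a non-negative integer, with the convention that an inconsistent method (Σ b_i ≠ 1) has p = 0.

b = (31/24, -1/40, -343/480, 43/96)
c = (0, 2, -1/7, 1)
Ac = (0, 0, -5/98, 25/86)
Σ b_i: 31/24·1 + (-1/40)·1 + (-343/480)·1 + 43/96·1 = 1 ✓
b·c: (-1/40)·2 + (-343/480)·(-1/7) + 43/96·1 = 1/2 ✓
b·c²: (-1/40)·4 + (-343/480)·1/49 + 43/96·1 = 1/3 ✓
b·Ac: (-343/480)·(-5/98) + 43/96·25/86 = 1/6 ✓
b·c³: (-1/40)·8 + (-343/480)·(-1/343) + 43/96·1 = 1/4 ✓
b·(c∘Ac): (-343/480)·5/686 + 43/96·25/86 = 1/8 ✓
b·Ac²: (-343/480)·(-5/49) + 43/96·1/43 = 1/12 ✓
b·A²c: 43/96·4/43 = 1/24 ✓; 4 stages ⇒ order 4.

4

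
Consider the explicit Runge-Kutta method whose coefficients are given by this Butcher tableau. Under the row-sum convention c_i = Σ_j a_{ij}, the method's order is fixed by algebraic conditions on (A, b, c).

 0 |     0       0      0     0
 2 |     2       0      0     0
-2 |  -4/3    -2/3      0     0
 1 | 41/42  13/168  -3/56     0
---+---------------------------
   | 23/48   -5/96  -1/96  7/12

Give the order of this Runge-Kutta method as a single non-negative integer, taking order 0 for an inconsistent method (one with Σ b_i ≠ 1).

4

b = (23/48, -5/96, -1/96, 7/12)
c = (0, 2, -2, 1)
Ac = (0, 0, -4/3, 11/42)
Σ b_i: 23/48·1 + (-5/96)·1 + (-1/96)·1 + 7/12·1 = 1 ✓
b·c: (-5/96)·2 + (-1/96)·(-2) + 7/12·1 = 1/2 ✓
b·c²: (-5/96)·4 + (-1/96)·4 + 7/12·1 = 1/3 ✓
b·Ac: (-1/96)·(-4/3) + 7/12·11/42 = 1/6 ✓
b·c³: (-5/96)·8 + (-1/96)·(-8) + 7/12·1 = 1/4 ✓
b·(c∘Ac): (-1/96)·8/3 + 7/12·11/42 = 1/8 ✓
b·Ac²: (-1/96)·(-8/3) + 7/12·2/21 = 1/12 ✓
b·A²c: 7/12·1/14 = 1/24 ✓; 4 stages ⇒ order 4.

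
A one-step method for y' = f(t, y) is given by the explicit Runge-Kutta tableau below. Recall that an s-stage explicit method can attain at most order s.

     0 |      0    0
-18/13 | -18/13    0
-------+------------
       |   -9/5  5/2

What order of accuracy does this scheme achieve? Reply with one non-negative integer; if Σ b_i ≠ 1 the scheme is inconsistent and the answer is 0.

b = (-9/5, 5/2)
c = (0, -18/13)
Σ b_i: (-9/5)·1 + 5/2·1 = 7/10 ≠ 1 ⇒ order 0.

0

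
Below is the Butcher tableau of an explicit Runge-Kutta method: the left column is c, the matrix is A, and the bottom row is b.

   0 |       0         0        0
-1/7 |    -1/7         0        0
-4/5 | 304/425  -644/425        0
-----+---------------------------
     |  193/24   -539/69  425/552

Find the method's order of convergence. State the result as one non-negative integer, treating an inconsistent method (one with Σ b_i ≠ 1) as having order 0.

b = (193/24, -539/69, 425/552)
c = (0, -1/7, -4/5)
Ac = (0, 0, 92/425)
Σ b_i: 193/24·1 + (-539/69)·1 + 425/552·1 = 1 ✓
b·c: (-539/69)·(-1/7) + 425/552·(-4/5) = 1/2 ✓
b·c²: (-539/69)·1/49 + 425/552·16/25 = 1/3 ✓
b·Ac: 425/552·92/425 = 1/6 ✓; 3 stages ⇒ order 3.

3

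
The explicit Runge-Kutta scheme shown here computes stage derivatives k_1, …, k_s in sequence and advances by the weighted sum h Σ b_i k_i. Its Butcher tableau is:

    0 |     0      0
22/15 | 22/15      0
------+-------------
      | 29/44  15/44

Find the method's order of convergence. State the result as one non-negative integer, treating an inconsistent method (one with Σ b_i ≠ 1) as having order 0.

b = (29/44, 15/44)
c = (0, 22/15)
Σ b_i: 29/44·1 + 15/44·1 = 1 ✓
b·c: 15/44·22/15 = 1/2 ✓; 2 stages ⇒ order 2.

2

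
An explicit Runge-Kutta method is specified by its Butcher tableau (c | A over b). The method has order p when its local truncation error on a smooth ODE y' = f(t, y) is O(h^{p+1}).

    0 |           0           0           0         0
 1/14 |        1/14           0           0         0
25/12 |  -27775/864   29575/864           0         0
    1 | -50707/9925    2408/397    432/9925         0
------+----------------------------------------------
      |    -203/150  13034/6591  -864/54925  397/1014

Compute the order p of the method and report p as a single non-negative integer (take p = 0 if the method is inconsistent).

b = (-203/150, 13034/6591, -864/54925, 397/1014)
c = (0, 1/14, 25/12, 1)
Ac = (0, 0, 4225/1728, 208/397)
Σ b_i: (-203/150)·1 + 13034/6591·1 + (-864/54925)·1 + 397/1014·1 = 1 ✓
b·c: 13034/6591·1/14 + (-864/54925)·25/12 + 397/1014·1 = 1/2 ✓
b·c²: 13034/6591·1/196 + (-864/54925)·625/144 + 397/1014·1 = 1/3 ✓
b·Ac: (-864/54925)·4225/1728 + 397/1014·208/397 = 1/6 ✓
b·c³: 13034/6591·1/2744 + (-864/54925)·15625/1728 + 397/1014·1 = 1/4 ✓
b·(c∘Ac): (-864/54925)·105625/20736 + 397/1014·208/397 = 1/8 ✓
b·Ac²: (-864/54925)·4225/24192 + 397/1014·611/2779 = 1/12 ✓
b·A²c: 397/1014·169/1588 = 1/24 ✓; 4 stages ⇒ order 4.

4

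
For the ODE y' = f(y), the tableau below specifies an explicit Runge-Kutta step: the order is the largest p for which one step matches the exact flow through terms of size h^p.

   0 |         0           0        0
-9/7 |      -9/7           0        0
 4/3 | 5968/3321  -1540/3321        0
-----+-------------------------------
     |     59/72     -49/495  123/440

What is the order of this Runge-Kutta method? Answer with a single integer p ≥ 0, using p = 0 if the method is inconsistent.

3

b = (59/72, -49/495, 123/440)
c = (0, -9/7, 4/3)
Ac = (0, 0, 220/369)
Σ b_i: 59/72·1 + (-49/495)·1 + 123/440·1 = 1 ✓
b·c: (-49/495)·(-9/7) + 123/440·4/3 = 1/2 ✓
b·c²: (-49/495)·81/49 + 123/440·16/9 = 1/3 ✓
b·Ac: 123/440·220/369 = 1/6 ✓; 3 stages ⇒ order 3.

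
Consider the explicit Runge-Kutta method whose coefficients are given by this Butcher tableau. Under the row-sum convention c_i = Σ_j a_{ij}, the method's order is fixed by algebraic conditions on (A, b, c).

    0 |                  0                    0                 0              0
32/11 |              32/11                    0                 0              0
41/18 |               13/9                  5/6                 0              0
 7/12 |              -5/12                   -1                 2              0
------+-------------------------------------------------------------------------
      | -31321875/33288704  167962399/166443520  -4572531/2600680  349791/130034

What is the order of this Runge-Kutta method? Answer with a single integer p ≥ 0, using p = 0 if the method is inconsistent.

3

b = (-31321875/33288704, 167962399/166443520, -4572531/2600680, 349791/130034)
c = (0, 32/11, 41/18, 7/12)
Ac = (0, 0, 80/33, 163/99)
Σ b_i: (-31321875/33288704)·1 + 167962399/166443520·1 + (-4572531/2600680)·1 + 349791/130034·1 = 1 ✓
b·c: 167962399/166443520·32/11 + (-4572531/2600680)·41/18 + 349791/130034·7/12 = 1/2 ✓
b·c²: 167962399/166443520·1024/121 + (-4572531/2600680)·1681/324 + 349791/130034·49/144 = 1/3 ✓
b·Ac: (-4572531/2600680)·80/33 + 349791/130034·163/99 = 1/6 ✓
b·c³: 167962399/166443520·32768/1331 + (-4572531/2600680)·68921/5832 + 349791/130034·343/1728 = 3789666775/823895424 ≠ 1/4 ⇒ order 3.
b·(c∘Ac): (-4572531/2600680)·1640/297 + 349791/130034·1141/1188 = -366892879/51493464 ≠ 1/8
b·Ac²: (-4572531/2600680)·2560/363 + 349791/130034·37513/19602 = -560109833/77240196 ≠ 1/12
b·A²c: 349791/130034·160/33 = 9327760/715187 ≠ 1/24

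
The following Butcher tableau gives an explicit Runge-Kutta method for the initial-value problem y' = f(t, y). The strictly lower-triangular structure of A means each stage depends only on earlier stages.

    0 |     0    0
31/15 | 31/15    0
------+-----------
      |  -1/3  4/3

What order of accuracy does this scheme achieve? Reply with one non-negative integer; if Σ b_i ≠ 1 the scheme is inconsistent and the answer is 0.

1

b = (-1/3, 4/3)
c = (0, 31/15)
Σ b_i: (-1/3)·1 + 4/3·1 = 1 ✓
b·c: 4/3·31/15 = 124/45 ≠ 1/2 ⇒ order 1.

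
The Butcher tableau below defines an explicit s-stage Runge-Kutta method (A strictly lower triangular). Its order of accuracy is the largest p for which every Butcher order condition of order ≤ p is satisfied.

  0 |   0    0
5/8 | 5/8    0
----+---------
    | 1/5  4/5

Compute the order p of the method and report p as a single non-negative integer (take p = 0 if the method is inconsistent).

2

b = (1/5, 4/5)
c = (0, 5/8)
Σ b_i: 1/5·1 + 4/5·1 = 1 ✓
b·c: 4/5·5/8 = 1/2 ✓; 2 stages ⇒ order 2.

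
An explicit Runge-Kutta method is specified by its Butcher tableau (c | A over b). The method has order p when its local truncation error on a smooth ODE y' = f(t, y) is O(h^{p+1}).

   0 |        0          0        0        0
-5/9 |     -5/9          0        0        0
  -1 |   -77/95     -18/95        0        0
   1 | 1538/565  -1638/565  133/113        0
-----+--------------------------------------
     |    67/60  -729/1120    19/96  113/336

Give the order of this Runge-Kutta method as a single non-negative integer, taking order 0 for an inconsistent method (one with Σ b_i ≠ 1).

b = (67/60, -729/1120, 19/96, 113/336)
c = (0, -5/9, -1, 1)
Ac = (0, 0, 2/19, 49/113)
Σ b_i: 67/60·1 + (-729/1120)·1 + 19/96·1 + 113/336·1 = 1 ✓
b·c: (-729/1120)·(-5/9) + 19/96·(-1) + 113/336·1 = 1/2 ✓
b·c²: (-729/1120)·25/81 + 19/96·1 + 113/336·1 = 1/3 ✓
b·Ac: 19/96·2/19 + 113/336·49/113 = 1/6 ✓
b·c³: (-729/1120)·(-125/729) + 19/96·(-1) + 113/336·1 = 1/4 ✓
b·(c∘Ac): 19/96·(-2/19) + 113/336·49/113 = 1/8 ✓
b·Ac²: 19/96·(-10/171) + 113/336·287/1017 = 1/12 ✓
b·A²c: 113/336·14/113 = 1/24 ✓; 4 stages ⇒ order 4.

4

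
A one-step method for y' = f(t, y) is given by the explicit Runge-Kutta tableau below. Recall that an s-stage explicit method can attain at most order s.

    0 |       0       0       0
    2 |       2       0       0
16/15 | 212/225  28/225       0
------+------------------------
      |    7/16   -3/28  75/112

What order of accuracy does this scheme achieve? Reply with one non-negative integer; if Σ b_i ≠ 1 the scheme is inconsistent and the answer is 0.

b = (7/16, -3/28, 75/112)
c = (0, 2, 16/15)
Ac = (0, 0, 56/225)
Σ b_i: 7/16·1 + (-3/28)·1 + 75/112·1 = 1 ✓
b·c: (-3/28)·2 + 75/112·16/15 = 1/2 ✓
b·c²: (-3/28)·4 + 75/112·256/225 = 1/3 ✓
b·Ac: 75/112·56/225 = 1/6 ✓; 3 stages ⇒ order 3.

3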